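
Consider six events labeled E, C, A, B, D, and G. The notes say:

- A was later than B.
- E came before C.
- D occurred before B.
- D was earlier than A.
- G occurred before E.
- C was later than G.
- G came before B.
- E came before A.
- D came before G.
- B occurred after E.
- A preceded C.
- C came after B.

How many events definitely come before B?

3

Directly stated before B: D, E, and G.
No chain forces A (or any of the others) ahead of B.
That's D, E, and G — 3 in all.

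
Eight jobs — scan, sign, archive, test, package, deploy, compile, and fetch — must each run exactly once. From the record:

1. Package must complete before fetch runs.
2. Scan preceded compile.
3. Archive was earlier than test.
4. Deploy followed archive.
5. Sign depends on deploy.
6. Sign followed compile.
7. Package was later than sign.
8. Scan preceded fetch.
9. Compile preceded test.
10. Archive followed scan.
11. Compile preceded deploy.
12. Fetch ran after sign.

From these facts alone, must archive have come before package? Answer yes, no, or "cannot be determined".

Chain the constraints: archive → deploy → sign → package. Each link is directly stated, so archive comes before package.

yes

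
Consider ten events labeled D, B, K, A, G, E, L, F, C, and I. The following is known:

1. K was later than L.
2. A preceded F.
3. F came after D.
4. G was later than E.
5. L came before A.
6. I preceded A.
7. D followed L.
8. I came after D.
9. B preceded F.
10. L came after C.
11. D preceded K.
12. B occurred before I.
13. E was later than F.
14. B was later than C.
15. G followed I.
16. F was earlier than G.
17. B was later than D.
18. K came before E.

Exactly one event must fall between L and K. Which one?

Tracing the constraints gives L → D → K, so D sits after L and before K.
No other event is forced both after L and before K.

D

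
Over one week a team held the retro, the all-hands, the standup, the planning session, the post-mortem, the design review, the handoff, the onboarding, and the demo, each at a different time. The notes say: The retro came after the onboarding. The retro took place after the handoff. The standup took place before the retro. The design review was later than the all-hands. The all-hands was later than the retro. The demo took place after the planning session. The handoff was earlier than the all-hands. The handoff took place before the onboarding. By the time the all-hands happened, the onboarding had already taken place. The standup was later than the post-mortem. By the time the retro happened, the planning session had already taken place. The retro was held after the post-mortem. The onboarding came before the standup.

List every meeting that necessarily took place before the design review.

the all-hands, the handoff, the onboarding, the planning session, the post-mortem, the retro, the standup

Directly stated before the design review: the all-hands.
The handoff reaches the design review via the handoff → the all-hands → the design review.
The onboarding reaches the design review via the onboarding → the all-hands → the design review.
The planning session reaches the design review via the planning session → the retro → the all-hands → the design review.
Likewise the post-mortem, the retro, and the standup each reach the design review by chaining the stated constraints.
No chain forces the demo ahead of the design review.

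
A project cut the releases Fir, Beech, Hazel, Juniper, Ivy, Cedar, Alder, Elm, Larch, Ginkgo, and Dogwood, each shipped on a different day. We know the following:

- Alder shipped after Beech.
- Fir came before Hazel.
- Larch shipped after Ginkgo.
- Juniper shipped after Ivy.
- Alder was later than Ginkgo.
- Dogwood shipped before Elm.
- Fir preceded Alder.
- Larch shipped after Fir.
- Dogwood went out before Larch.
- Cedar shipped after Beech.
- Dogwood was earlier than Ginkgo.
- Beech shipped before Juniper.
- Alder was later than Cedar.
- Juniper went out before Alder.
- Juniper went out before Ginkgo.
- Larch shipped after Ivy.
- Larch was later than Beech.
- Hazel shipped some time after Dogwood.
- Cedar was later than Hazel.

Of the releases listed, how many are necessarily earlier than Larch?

Directly stated before Larch: Beech, Dogwood, Fir, Ginkgo, and Ivy.
Juniper reaches Larch via Juniper → Ginkgo → Larch.
No chain forces Elm (or any of the others) ahead of Larch.
That's Beech, Dogwood, Fir, Ginkgo, Ivy, and Juniper — 6 in all.

6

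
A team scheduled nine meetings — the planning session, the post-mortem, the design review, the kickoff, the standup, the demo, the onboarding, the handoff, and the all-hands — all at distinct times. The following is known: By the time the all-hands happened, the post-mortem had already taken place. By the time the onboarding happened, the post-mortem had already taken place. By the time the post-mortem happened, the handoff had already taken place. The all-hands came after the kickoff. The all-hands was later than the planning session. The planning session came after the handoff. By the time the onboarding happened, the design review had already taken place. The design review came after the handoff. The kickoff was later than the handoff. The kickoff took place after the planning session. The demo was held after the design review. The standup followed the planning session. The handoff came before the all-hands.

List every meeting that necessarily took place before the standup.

the handoff, the planning session

Directly stated before the standup: the planning session.
The handoff reaches the standup via the handoff → the planning session → the standup.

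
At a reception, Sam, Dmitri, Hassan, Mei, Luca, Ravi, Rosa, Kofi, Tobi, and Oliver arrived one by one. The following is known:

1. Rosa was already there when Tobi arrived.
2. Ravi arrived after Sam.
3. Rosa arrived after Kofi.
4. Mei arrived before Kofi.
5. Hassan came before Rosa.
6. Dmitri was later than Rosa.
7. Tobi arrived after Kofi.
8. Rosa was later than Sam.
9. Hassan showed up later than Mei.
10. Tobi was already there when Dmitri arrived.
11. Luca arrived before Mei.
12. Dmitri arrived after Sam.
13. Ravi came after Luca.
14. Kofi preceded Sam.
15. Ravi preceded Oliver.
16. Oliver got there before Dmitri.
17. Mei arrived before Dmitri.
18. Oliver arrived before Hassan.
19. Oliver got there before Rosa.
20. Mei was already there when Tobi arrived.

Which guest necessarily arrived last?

Dmitri

Every other guest has a chain of constraints placing them before Dmitri, so Dmitri is last.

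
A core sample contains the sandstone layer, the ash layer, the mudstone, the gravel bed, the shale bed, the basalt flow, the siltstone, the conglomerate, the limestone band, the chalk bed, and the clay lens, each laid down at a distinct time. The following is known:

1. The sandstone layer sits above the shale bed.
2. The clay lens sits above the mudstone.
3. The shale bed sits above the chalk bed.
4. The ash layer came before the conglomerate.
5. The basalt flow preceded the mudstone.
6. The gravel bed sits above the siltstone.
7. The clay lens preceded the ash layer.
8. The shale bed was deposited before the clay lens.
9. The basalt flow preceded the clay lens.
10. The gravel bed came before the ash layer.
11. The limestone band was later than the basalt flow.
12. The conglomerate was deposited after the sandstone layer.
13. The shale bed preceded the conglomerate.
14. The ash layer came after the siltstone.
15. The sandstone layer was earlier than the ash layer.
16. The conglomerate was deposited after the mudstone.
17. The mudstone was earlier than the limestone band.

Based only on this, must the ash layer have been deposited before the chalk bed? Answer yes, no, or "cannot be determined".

Tracing the constraints gives the chalk bed → the shale bed → the clay lens → the ash layer, so the chalk bed must come before the ash layer.
That means the ash layer cannot be before the chalk bed.

no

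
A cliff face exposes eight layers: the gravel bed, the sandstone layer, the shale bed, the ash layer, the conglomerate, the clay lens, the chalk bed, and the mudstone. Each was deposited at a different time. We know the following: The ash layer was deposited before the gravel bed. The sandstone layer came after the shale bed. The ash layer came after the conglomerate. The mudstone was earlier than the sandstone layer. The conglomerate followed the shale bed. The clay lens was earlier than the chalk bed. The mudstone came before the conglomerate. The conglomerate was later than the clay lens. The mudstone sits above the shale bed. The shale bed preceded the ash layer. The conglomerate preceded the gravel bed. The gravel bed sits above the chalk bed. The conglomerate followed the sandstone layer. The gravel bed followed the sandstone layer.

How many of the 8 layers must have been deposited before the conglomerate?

Directly stated before the conglomerate: the clay lens, the mudstone, the sandstone layer, and the shale bed.
No chain forces the ash layer (or any of the others) ahead of the conglomerate.
That's the clay lens, the mudstone, the sandstone layer, and the shale bed — 4 in all.

4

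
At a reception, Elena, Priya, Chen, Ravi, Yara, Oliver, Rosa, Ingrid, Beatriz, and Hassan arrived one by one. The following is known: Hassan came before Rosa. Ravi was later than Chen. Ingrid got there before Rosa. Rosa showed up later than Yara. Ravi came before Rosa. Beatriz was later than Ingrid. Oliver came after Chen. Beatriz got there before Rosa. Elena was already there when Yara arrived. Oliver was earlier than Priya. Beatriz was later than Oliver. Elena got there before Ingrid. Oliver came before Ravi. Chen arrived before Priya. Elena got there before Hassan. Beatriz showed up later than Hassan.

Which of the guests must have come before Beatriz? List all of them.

Directly stated before Beatriz: Hassan, Ingrid, and Oliver.
Chen reaches Beatriz via Chen → Oliver → Beatriz.
Elena reaches Beatriz via Elena → Hassan → Beatriz.
No chain forces Yara (or any of the others) ahead of Beatriz.

Chen, Elena, Hassan, Ingrid, Oliver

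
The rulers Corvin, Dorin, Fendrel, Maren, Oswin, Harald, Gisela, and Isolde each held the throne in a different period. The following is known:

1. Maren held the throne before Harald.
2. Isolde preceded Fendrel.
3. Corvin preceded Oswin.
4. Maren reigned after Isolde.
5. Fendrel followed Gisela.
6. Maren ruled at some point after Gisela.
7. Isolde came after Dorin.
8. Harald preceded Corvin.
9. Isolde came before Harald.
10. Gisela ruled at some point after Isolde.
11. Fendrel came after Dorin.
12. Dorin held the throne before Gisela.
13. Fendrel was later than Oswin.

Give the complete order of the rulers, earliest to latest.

Dorin, Isolde, Gisela, Maren, Harald, Corvin, Oswin, Fendrel

The constraints fix every adjacent pair, so only one ordering works:
Dorin → Isolde → Gisela → Maren → Harald → Corvin → Oswin → Fendrel.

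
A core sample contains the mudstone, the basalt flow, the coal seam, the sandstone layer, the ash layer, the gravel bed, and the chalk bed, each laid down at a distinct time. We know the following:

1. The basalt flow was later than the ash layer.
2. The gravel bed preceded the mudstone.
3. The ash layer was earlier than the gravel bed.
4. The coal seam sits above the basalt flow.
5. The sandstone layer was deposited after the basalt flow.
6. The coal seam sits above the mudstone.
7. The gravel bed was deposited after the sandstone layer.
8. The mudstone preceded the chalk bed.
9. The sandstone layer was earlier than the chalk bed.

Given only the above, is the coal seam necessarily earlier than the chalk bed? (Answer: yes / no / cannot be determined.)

cannot be determined

No chain of stated constraints runs from the coal seam to the chalk bed, and none runs from the chalk bed to the coal seam either.
So the relative order of the coal seam and the chalk bed is not fixed by the given facts.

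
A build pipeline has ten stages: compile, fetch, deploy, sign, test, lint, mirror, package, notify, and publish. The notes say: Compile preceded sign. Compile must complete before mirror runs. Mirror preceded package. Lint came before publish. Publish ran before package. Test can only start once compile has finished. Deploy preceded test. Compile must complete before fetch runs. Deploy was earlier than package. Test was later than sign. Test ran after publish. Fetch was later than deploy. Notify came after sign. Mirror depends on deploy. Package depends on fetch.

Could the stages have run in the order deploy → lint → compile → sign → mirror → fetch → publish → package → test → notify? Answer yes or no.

Check each stated constraint against the proposed order — e.g. deploy is ahead of package; deploy is ahead of test. Every pair is in the required order; nothing is violated.

yes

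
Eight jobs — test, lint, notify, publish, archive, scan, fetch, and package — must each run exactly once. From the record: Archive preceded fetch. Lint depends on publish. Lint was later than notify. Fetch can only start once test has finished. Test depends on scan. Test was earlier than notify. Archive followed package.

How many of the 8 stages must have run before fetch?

4

Directly stated before fetch: archive and test.
Package reaches fetch via package → archive → fetch.
Scan reaches fetch via scan → test → fetch.
That's archive, package, scan, and test — 4 in all.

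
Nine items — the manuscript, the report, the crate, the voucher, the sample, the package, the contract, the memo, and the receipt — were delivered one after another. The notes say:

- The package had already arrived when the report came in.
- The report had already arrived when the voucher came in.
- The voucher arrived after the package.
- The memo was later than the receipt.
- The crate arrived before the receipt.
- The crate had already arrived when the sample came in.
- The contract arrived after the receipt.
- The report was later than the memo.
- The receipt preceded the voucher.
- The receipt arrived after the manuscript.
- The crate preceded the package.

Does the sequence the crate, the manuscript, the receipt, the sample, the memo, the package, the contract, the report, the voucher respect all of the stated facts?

yes

Check each stated constraint against the proposed order — e.g. the crate is ahead of the package; the receipt is ahead of the voucher. Every pair is in the required order; nothing is violated.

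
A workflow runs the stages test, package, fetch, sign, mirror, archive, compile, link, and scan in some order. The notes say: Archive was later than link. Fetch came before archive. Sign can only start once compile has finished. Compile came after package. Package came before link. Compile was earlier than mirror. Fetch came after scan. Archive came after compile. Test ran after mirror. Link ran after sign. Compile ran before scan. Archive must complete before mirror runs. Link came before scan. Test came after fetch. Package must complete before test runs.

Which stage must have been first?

Package has a chain of constraints placing it before every other stage, so package must be first.

package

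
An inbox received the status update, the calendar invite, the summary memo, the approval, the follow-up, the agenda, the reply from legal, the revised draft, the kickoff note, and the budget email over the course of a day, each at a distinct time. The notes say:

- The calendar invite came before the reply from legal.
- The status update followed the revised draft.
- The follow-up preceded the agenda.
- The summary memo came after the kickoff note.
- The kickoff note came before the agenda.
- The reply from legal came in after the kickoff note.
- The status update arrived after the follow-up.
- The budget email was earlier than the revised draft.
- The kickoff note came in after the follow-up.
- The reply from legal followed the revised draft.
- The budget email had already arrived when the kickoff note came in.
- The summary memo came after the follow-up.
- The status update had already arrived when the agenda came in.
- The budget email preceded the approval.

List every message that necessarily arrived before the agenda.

Directly stated before the agenda: the follow-up, the kickoff note, and the status update.
The budget email reaches the agenda via the budget email → the kickoff note → the agenda.
The revised draft reaches the agenda via the revised draft → the status update → the agenda.
No chain forces the calendar invite (or any of the others) ahead of the agenda.

the budget email, the follow-up, the kickoff note, the revised draft, the status update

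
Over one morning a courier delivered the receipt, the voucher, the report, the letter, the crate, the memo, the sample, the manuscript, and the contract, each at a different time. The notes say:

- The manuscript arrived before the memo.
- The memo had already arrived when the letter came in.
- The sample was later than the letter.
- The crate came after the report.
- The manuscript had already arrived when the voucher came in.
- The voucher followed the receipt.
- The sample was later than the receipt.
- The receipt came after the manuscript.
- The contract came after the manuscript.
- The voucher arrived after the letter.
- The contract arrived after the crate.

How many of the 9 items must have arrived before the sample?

Directly stated before the sample: the letter and the receipt.
The manuscript reaches the sample via the manuscript → the receipt → the sample.
The memo reaches the sample via the memo → the letter → the sample.
That's the letter, the manuscript, the memo, and the receipt — 4 in all.

4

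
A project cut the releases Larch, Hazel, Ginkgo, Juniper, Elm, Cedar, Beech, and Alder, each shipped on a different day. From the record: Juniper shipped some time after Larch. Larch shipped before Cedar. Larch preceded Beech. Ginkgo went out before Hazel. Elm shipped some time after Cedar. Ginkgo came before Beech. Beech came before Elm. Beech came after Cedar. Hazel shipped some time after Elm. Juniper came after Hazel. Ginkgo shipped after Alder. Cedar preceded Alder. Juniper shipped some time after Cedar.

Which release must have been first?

Larch

Larch has a chain of constraints placing it before every other release, so Larch must be first.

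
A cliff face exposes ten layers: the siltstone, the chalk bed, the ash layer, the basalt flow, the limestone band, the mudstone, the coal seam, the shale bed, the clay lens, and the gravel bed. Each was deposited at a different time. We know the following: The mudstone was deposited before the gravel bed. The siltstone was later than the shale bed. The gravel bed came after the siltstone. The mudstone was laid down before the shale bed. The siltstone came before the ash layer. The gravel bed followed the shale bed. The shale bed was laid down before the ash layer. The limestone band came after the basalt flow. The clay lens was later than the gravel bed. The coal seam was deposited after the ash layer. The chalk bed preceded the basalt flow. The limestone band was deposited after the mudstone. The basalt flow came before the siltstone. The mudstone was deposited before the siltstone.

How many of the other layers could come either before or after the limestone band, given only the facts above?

Forced before the limestone band: the basalt flow, the chalk bed, and the mudstone.
That leaves the ash layer, the clay lens, the coal seam, the gravel bed, the shale bed, and the siltstone with no forced order relative to the limestone band — 6.

6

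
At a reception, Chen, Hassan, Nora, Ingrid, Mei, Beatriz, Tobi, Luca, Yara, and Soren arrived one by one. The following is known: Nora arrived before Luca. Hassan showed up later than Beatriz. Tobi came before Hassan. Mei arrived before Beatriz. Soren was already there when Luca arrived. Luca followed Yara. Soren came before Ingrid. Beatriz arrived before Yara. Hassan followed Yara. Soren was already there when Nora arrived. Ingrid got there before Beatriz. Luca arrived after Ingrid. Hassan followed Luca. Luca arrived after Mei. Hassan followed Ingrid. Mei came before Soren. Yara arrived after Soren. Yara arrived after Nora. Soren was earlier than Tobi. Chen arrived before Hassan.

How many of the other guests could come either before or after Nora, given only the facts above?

Forced before Nora: Mei and Soren; forced after Nora: Hassan, Luca, and Yara.
That leaves Beatriz, Chen, Ingrid, and Tobi with no forced order relative to Nora — 4.

4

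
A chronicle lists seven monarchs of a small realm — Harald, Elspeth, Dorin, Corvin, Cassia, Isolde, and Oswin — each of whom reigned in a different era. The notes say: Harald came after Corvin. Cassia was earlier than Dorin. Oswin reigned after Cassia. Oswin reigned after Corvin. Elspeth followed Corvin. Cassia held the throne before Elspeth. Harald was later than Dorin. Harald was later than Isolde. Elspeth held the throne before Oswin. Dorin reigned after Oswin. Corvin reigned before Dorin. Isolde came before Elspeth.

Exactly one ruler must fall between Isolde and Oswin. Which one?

Elspeth

Tracing the constraints gives Isolde → Elspeth → Oswin, so Elspeth sits after Isolde and before Oswin.
No other ruler is forced both after Isolde and before Oswin.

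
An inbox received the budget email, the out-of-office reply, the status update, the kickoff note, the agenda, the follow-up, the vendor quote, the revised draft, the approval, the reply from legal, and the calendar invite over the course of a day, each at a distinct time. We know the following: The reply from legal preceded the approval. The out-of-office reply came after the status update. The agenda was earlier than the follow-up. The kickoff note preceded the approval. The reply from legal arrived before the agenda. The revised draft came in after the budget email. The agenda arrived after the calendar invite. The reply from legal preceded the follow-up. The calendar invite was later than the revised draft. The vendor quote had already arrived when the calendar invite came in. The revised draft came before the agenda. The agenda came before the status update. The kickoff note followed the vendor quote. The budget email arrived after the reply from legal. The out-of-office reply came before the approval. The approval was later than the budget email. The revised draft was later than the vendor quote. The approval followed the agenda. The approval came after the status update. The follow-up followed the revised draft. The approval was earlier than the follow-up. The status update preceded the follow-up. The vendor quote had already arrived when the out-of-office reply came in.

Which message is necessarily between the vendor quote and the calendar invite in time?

the revised draft

Tracing the constraints gives the vendor quote → the revised draft → the calendar invite, so the revised draft sits after the vendor quote and before the calendar invite.
No other message is forced both after the vendor quote and before the calendar invite.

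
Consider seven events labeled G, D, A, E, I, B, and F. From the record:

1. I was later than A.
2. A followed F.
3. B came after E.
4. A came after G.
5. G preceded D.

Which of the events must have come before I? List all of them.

A, F, G

Directly stated before I: A.
F reaches I via F → A → I.
G reaches I via G → A → I.
No chain forces D (or any of the others) ahead of I.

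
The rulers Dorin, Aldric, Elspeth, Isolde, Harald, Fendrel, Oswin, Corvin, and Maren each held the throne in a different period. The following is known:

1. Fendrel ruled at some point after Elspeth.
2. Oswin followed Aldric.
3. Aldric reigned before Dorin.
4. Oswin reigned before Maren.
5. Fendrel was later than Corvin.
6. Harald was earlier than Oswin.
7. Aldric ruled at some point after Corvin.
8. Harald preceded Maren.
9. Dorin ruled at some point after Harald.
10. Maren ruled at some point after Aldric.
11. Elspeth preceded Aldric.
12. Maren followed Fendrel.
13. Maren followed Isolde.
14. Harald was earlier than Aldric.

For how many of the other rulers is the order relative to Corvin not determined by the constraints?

3

Forced after Corvin: Aldric, Dorin, Fendrel, Maren, and Oswin.
That leaves Elspeth, Harald, and Isolde with no forced order relative to Corvin — 3.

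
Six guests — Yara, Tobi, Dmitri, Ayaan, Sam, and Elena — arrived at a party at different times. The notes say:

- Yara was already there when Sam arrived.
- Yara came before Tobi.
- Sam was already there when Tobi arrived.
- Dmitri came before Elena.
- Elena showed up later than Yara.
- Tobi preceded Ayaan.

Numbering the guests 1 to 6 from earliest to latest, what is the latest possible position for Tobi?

Tobi must come before Ayaan — 1 guest forced after them.
Everything else can be placed before Tobi in some valid order, so Tobi can sit as late as position 6 − 1 = 5.

5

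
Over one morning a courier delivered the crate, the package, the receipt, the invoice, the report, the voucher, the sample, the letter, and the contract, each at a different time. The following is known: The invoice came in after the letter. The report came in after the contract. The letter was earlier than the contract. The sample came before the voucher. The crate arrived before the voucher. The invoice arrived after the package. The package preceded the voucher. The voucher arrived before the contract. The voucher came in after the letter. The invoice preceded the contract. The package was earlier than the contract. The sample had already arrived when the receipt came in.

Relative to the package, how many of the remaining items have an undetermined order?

Forced after the package: the contract, the invoice, the report, and the voucher.
That leaves the crate, the letter, the receipt, and the sample with no forced order relative to the package — 4.

4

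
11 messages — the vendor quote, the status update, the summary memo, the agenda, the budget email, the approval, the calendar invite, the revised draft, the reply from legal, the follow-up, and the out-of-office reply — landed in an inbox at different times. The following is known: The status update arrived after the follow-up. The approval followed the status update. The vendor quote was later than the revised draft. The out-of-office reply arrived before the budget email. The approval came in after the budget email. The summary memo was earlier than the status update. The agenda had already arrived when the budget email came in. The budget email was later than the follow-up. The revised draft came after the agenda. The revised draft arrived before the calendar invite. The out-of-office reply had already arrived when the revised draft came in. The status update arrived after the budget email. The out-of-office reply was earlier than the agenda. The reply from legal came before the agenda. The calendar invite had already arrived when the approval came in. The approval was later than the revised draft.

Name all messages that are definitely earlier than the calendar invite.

Directly stated before the calendar invite: the revised draft.
The agenda reaches the calendar invite via the agenda → the revised draft → the calendar invite.
The out-of-office reply reaches the calendar invite via the out-of-office reply → the revised draft → the calendar invite.
The reply from legal reaches the calendar invite via the reply from legal → the agenda → the revised draft → the calendar invite.
No chain forces the follow-up (or any of the others) ahead of the calendar invite.

the agenda, the out-of-office reply, the reply from legal, the revised draft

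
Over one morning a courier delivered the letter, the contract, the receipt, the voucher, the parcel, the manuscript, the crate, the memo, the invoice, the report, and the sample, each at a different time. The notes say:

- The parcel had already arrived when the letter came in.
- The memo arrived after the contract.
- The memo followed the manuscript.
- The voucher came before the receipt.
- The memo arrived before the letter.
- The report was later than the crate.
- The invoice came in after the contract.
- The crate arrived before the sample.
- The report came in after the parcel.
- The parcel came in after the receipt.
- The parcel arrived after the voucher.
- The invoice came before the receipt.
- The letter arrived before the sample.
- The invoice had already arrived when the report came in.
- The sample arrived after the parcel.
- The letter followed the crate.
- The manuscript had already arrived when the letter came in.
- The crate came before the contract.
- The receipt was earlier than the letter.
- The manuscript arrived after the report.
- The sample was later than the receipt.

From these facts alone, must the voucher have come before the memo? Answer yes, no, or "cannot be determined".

Chain the constraints: the voucher → the parcel → the report → the manuscript → the memo. Each link is directly stated, so the voucher comes before the memo.

yes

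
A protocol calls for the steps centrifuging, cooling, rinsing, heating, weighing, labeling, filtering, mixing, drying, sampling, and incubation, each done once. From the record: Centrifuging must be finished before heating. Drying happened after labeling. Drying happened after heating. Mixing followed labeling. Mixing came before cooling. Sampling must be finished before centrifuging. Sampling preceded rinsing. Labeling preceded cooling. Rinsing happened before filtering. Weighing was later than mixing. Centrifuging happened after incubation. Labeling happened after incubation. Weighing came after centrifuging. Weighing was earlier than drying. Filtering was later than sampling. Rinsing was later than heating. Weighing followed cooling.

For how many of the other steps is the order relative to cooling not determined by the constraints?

5

Forced before cooling: incubation, labeling, and mixing; forced after cooling: drying and weighing.
That leaves centrifuging, filtering, heating, rinsing, and sampling with no forced order relative to cooling — 5.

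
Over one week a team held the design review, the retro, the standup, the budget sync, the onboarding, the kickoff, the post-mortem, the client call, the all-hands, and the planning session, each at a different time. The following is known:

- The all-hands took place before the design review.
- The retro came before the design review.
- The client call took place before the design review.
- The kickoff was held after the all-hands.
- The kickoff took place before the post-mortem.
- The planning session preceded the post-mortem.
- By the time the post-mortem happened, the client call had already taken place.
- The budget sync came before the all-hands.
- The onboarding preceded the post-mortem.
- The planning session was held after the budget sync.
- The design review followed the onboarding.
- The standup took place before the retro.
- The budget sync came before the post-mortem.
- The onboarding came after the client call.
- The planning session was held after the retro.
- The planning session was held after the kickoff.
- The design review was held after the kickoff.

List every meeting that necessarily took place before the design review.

Directly stated before the design review: the all-hands, the client call, the kickoff, the onboarding, and the retro.
The budget sync reaches the design review via the budget sync → the all-hands → the design review.
The standup reaches the design review via the standup → the retro → the design review.

the all-hands, the budget sync, the client call, the kickoff, the onboarding, the retro, the standup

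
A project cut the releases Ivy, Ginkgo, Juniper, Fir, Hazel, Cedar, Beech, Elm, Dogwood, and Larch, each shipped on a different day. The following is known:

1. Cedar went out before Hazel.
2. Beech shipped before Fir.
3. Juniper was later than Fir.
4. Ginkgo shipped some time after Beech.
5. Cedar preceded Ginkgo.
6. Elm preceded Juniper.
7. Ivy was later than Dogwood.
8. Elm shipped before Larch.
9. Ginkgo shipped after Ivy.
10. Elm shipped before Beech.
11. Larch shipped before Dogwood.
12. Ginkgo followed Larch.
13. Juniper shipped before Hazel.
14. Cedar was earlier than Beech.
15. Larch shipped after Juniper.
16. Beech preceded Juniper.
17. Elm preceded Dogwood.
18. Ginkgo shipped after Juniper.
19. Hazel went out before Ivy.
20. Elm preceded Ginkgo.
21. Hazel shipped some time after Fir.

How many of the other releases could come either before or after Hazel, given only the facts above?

2

Forced before Hazel: Beech, Cedar, Elm, Fir, and Juniper; forced after Hazel: Ginkgo and Ivy.
That leaves Dogwood and Larch with no forced order relative to Hazel — 2.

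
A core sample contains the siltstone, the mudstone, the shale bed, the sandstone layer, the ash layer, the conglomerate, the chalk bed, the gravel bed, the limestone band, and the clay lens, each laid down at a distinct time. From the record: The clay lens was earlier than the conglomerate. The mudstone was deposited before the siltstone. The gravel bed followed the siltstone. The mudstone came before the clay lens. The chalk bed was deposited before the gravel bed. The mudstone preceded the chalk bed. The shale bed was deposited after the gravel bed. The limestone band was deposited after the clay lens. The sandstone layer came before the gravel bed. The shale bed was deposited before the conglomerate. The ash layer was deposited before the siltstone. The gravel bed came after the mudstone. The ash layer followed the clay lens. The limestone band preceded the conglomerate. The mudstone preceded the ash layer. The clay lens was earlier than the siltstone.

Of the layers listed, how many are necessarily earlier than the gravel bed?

6

Directly stated before the gravel bed: the chalk bed, the mudstone, the sandstone layer, and the siltstone.
The ash layer reaches the gravel bed via the ash layer → the siltstone → the gravel bed.
The clay lens reaches the gravel bed via the clay lens → the siltstone → the gravel bed.
That's the ash layer, the chalk bed, the clay lens, the mudstone, the sandstone layer, and the siltstone — 6 in all.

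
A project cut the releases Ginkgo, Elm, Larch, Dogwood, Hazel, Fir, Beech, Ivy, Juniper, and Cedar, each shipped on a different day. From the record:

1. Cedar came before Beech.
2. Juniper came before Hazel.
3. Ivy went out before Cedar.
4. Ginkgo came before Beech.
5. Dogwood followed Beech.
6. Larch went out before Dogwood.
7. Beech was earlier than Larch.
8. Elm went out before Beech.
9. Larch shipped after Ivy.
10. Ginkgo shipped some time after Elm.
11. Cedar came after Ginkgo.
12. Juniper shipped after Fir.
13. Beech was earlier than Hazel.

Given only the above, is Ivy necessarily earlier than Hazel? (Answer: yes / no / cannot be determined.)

yes

Chain the constraints: Ivy → Cedar → Beech → Hazel. Each link is directly stated, so Ivy comes before Hazel.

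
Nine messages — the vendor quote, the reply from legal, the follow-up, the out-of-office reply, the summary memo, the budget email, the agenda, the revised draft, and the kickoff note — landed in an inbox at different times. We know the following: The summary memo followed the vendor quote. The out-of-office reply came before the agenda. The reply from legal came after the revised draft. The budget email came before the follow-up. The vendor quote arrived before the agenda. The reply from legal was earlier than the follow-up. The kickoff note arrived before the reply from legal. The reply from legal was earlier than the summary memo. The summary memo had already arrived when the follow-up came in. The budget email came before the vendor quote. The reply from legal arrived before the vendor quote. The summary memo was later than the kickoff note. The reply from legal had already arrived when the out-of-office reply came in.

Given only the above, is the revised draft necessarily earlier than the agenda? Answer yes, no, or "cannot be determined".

yes

Chain the constraints: the revised draft → the reply from legal → the out-of-office reply → the agenda. Each link is directly stated, so the revised draft comes before the agenda.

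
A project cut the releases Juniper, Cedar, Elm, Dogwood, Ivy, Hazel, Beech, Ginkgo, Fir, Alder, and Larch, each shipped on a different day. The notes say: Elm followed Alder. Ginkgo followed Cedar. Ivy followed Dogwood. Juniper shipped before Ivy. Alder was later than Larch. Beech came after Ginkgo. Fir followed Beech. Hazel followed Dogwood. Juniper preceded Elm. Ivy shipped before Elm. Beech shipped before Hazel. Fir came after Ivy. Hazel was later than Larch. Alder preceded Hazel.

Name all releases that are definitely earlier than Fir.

Beech, Cedar, Dogwood, Ginkgo, Ivy, Juniper

Directly stated before Fir: Beech and Ivy.
Cedar reaches Fir via Cedar → Ginkgo → Beech → Fir.
Dogwood reaches Fir via Dogwood → Ivy → Fir.
Ginkgo reaches Fir via Ginkgo → Beech → Fir.
Likewise Juniper reaches Fir by chaining the stated constraints.
No chain forces Hazel (or any of the others) ahead of Fir.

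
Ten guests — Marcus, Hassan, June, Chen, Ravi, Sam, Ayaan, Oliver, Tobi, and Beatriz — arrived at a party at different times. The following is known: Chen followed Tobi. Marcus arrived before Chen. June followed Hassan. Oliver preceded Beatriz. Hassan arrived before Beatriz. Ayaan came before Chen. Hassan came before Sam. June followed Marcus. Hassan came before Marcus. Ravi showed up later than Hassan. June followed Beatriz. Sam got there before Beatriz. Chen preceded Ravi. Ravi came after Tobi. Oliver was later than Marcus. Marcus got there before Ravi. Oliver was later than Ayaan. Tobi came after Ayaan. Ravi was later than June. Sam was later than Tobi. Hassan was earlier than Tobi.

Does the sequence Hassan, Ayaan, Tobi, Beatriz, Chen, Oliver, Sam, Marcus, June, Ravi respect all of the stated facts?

no

The constraints require Sam before Beatriz, but in the proposed sequence Beatriz appears ahead of Sam. That one violation is enough.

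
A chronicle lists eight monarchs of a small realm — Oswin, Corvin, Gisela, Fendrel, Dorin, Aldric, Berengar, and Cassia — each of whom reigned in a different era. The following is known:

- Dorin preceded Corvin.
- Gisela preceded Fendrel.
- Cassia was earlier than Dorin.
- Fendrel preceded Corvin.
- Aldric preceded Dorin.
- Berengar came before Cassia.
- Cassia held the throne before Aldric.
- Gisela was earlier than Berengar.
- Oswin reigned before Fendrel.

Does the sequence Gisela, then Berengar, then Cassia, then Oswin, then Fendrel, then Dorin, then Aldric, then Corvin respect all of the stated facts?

The constraints require Aldric before Dorin, but in the proposed sequence Dorin appears ahead of Aldric. That one violation is enough.

no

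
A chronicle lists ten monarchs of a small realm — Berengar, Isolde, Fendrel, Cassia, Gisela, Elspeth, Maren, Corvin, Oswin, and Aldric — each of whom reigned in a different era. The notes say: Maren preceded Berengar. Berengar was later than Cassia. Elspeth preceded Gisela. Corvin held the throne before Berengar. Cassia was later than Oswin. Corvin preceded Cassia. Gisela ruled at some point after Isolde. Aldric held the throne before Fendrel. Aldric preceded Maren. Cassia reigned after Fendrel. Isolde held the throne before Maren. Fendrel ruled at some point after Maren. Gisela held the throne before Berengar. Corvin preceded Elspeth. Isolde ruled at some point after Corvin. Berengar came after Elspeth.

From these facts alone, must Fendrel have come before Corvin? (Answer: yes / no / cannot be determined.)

Tracing the constraints gives Corvin → Isolde → Maren → Fendrel, so Corvin must come before Fendrel.
That means Fendrel cannot be before Corvin.

no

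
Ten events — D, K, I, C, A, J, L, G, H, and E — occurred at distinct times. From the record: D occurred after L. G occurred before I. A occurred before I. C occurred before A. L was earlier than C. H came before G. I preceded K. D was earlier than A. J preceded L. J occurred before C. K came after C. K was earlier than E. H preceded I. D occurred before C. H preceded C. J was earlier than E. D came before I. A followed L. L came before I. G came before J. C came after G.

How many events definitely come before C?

5

Directly stated before C: D, G, H, J, and L.
No chain forces K (or any of the others) ahead of C.
That's D, G, H, J, and L — 5 in all.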